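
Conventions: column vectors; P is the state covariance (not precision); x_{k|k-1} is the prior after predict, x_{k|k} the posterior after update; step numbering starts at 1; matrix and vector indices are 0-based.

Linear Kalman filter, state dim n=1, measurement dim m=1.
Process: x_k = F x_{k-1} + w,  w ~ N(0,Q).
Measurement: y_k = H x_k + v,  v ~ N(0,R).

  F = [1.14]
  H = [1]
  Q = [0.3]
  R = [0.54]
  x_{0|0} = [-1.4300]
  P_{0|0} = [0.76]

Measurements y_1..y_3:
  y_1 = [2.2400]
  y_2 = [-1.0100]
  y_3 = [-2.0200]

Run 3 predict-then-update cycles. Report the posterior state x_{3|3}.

x_post = [-1.1995]

step 1: x^-=[-1.6302]  P^-=[1.2877]  S=[1.8277]  K=[0.7045]  nu=[3.8702]  x^+=[1.0965]  P^+=[0.3805]
step 2: x^-=[1.2500]  P^-=[0.7944]  S=[1.3344]  K=[0.5953]  nu=[-2.2600]  x^+=[-0.0954]  P^+=[0.3215]
step 3: x^-=[-0.1088]  P^-=[0.7178]  S=[1.2578]  K=[0.5707]  nu=[-1.9112]  x^+=[-1.1995]  P^+=[0.3082]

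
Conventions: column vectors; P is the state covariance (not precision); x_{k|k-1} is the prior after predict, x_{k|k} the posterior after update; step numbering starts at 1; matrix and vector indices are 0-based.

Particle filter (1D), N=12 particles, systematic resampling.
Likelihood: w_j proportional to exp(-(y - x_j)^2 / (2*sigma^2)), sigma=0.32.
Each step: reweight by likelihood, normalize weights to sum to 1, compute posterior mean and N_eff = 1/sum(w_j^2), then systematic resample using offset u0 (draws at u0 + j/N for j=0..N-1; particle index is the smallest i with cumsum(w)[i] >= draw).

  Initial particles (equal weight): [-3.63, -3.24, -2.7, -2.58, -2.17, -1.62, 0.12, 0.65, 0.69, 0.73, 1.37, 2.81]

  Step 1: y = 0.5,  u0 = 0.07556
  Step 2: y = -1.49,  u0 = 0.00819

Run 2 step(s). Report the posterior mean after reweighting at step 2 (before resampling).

step 1: w=[0.0000, 0.0000, 0.0000, 0.0000, 0.0000, 0.0000, 0.1633, 0.2961, 0.2771, 0.2553, 0.0082, 0.0000]  mean=0.6009  Neff=3.9006  idx=[6, 6, 7, 7, 7, 8, 8, 8, 9, 9, 9, 10]
step 2: w=[0.4999, 0.4999, 0.0000, 0.0000, 0.0000, 0.0000, 0.0000, 0.0000, 0.0000, 0.0000, 0.0000, 0.0000]  mean=0.1201  Neff=2.0006  idx=[0, 0, 0, 0, 0, 0, 1, 1, 1, 1, 1, 1]

post_mean = 0.1201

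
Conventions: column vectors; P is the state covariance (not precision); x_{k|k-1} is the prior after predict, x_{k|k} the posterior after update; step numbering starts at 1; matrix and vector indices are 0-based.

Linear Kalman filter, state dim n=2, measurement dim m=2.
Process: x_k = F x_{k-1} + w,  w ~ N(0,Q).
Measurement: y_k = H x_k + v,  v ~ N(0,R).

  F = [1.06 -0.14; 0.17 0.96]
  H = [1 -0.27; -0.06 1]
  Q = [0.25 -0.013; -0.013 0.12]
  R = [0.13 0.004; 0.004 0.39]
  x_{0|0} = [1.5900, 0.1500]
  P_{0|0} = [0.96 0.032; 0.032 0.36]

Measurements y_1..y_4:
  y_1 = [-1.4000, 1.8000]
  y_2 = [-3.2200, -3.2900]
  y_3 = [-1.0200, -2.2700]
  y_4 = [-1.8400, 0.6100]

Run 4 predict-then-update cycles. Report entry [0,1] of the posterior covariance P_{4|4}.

step 1: x^-=[1.6644, 0.4143]  P^-=[1.3262 0.1434; 0.1434 0.4900]  S=[1.4145 -0.0621; -0.0621 0.8675]  K=[0.9163 0.1392; 0.0323 0.5572]  nu=[-2.9525, 1.4856]  x^+=[-0.8343, 1.1466]  P^+=[0.1376 0.0662; 0.0662 0.2214]
step 2: x^-=[-1.0449, 0.9589]  P^-=[0.3892 0.0478; 0.0478 0.3496]  S=[0.5189 -0.0651; -0.0651 0.7353]  K=[0.7376 0.0986; -0.0309 0.4689]  nu=[-1.9162, -4.3116]  x^+=[-2.8836, -1.0035]  P^+=[0.1092 0.0480; 0.0480 0.1856]
step 3: x^-=[-2.9162, -1.4536]  P^-=[0.3621 0.0294; 0.0294 0.3099]  S=[0.4988 -0.0715; -0.0715 0.6976]  K=[0.7222 0.0850; -0.0461 0.4369]  nu=[1.5037, -0.9914]  x^+=[-1.9145, -1.9561]  P^+=[0.1057 0.0424; 0.0424 0.1728]
step 4: x^-=[-1.7555, -2.2033]  P^-=[0.3595 0.0250; 0.0250 0.2961]  S=[0.4976 -0.0722; -0.0722 0.6844]  K=[0.7207 0.0809; -0.0488 0.4253]  nu=[-0.6794, 2.7080]  x^+=[-2.0260, -1.0184]  P^+=[0.1050 0.0407; 0.0407 0.1681]

P_post[0,1] = 0.0407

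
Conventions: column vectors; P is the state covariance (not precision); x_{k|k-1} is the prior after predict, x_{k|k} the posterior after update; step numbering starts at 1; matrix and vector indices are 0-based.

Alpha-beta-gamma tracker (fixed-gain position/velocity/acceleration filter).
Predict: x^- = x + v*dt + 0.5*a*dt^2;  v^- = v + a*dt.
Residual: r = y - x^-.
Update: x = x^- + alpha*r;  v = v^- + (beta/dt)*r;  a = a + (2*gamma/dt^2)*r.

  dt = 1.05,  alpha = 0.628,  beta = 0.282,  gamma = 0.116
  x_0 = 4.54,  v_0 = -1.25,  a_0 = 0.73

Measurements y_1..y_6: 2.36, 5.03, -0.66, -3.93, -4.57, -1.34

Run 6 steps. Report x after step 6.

x_post = -3.9276

step 1: x_pred=3.6299  r=-1.2699  x^+=2.8324  v^+=-0.8246  a^+=0.4628
step 2: x_pred=2.2217  r=2.8083  x^+=3.9853  v^+=0.4156  a^+=1.0537
step 3: x_pred=5.0025  r=-5.6625  x^+=1.4465  v^+=0.0012  a^+=-0.1379
step 4: x_pred=1.3717  r=-5.3017  x^+=-1.9578  v^+=-1.5675  a^+=-1.2535
step 5: x_pred=-4.2946  r=-0.2754  x^+=-4.4675  v^+=-2.9576  a^+=-1.3115
step 6: x_pred=-8.2960  r=6.9560  x^+=-3.9276  v^+=-2.4664  a^+=0.1523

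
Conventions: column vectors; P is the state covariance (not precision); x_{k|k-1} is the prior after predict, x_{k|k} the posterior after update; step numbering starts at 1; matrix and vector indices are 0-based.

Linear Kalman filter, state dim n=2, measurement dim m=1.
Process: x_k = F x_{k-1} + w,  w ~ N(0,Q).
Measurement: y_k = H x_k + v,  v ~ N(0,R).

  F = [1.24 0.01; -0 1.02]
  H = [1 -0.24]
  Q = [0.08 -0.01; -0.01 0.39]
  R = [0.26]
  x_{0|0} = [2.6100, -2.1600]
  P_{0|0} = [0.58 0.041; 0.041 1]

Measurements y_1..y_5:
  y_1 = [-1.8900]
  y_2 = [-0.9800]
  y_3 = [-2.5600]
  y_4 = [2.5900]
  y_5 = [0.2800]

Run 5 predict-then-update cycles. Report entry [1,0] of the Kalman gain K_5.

step 1: x^-=[3.2148, -2.2032]  P^-=[0.9729 0.0521; 0.0521 1.4304]  S=[1.2903]  K=[0.7443; -0.2257]  nu=[-5.6336]  x^+=[-0.9784, -0.9317]  P^+=[0.2580 0.2688; 0.2688 1.3647]
step 2: x^-=[-1.2226, -0.9503]  P^-=[0.4836 0.3439; 0.3439 1.8098]  S=[0.6827]  K=[0.5874; -0.1324]  nu=[0.0145]  x^+=[-1.2141, -0.9522]  P^+=[0.2480 0.3970; 0.3970 1.7978]
step 3: x^-=[-1.5150, -0.9712]  P^-=[0.4714 0.5105; 0.5105 2.2605]  S=[0.6165]  K=[0.5658; -0.0519]  nu=[-1.2781]  x^+=[-2.2382, -0.9049]  P^+=[0.2740 0.5286; 0.5286 2.2588]
step 4: x^-=[-2.7844, -0.9230]  P^-=[0.5146 0.6816; 0.6816 2.7401]  S=[0.6053]  K=[0.5800; 0.0397]  nu=[5.1528]  x^+=[0.2041, -0.7185]  P^+=[0.3110 0.6677; 0.6677 2.7391]
step 5: x^-=[0.2458, -0.7328]  P^-=[0.5751 0.8625; 0.8625 3.2398]  S=[0.6077]  K=[0.6057; 0.1397]  nu=[-0.1417]  x^+=[0.1600, -0.7526]  P^+=[0.3521 0.8110; 0.8110 3.2279]

K[1,0] = 0.1397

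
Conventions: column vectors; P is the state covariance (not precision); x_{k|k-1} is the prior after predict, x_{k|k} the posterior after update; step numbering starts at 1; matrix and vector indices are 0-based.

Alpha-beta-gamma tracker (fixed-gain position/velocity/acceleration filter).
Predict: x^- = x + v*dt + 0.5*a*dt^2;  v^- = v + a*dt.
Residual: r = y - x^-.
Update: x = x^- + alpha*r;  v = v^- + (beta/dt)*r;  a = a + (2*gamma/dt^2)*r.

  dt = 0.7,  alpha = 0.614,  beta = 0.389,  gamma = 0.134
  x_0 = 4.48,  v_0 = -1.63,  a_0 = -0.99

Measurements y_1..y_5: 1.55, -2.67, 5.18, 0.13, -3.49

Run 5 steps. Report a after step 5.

step 1: x_pred=3.0965  r=-1.5465  x^+=2.1469  v^+=-3.1824  a^+=-1.8358
step 2: x_pred=-0.5305  r=-2.1395  x^+=-1.8442  v^+=-5.6564  a^+=-3.0060
step 3: x_pred=-6.5401  r=11.7201  x^+=0.6560  v^+=-1.2476  a^+=3.4042
step 4: x_pred=0.6168  r=-0.4868  x^+=0.3179  v^+=0.8649  a^+=3.1380
step 5: x_pred=1.6921  r=-5.1821  x^+=-1.4897  v^+=0.1817  a^+=0.3037

a_post = 0.3037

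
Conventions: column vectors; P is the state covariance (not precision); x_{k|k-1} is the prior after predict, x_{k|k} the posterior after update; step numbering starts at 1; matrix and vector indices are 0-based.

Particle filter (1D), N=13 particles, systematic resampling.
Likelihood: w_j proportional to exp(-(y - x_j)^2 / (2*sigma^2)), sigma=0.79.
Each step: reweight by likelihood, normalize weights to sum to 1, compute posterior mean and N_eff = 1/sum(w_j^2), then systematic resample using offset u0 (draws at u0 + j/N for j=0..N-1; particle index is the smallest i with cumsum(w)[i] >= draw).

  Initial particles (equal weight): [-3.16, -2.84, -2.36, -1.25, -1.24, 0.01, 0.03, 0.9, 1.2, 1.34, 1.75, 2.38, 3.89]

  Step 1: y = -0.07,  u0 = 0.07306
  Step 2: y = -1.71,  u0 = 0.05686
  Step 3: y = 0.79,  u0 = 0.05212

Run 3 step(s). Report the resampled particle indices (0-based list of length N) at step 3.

step 1: w=[0.0001, 0.0006, 0.0041, 0.0887, 0.0904, 0.2694, 0.2686, 0.1274, 0.0744, 0.0551, 0.0191, 0.0022, 0.0000]  mean=0.0924  Neff=5.3782  idx=[3, 4, 5, 5, 5, 6, 6, 6, 6, 7, 7, 8, 10]
step 2: w=[0.3629, 0.3602, 0.0402, 0.0402, 0.0402, 0.0380, 0.0380, 0.0380, 0.0380, 0.0018, 0.0018, 0.0005, 0.0000]  mean=-0.8906  Neff=3.6748  idx=[0, 0, 0, 0, 1, 1, 1, 1, 1, 2, 4, 6, 8]
step 3: w=[0.0127, 0.0127, 0.0127, 0.0127, 0.0131, 0.0131, 0.0131, 0.0131, 0.0131, 0.2182, 0.2182, 0.2237, 0.2237]  mean=-0.1267  Neff=5.0801  idx=[4, 9, 9, 9, 10, 10, 10, 11, 11, 11, 12, 12, 12]

resampled_idx = [4, 9, 9, 9, 10, 10, 10, 11, 11, 11, 12, 12, 12]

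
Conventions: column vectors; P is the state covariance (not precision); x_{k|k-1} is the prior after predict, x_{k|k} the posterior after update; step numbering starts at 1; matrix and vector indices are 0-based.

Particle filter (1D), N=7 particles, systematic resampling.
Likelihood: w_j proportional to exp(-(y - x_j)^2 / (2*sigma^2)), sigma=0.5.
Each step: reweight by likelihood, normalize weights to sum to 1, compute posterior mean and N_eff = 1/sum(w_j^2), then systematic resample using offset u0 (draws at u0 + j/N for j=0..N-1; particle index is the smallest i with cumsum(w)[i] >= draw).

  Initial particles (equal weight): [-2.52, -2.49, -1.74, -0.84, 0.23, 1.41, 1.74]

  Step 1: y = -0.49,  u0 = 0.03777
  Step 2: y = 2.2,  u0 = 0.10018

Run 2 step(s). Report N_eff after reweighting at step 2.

step 1: w=[0.0002, 0.0003, 0.0372, 0.6618, 0.2998, 0.0006, 0.0000]  mean=-0.5520  Neff=1.8892  idx=[3, 3, 3, 3, 3, 4, 4]
step 2: w=[0.0000, 0.0000, 0.0000, 0.0000, 0.0000, 0.5000, 0.5000]  mean=0.2299  Neff=2.0002  idx=[5, 5, 5, 6, 6, 6, 6]

N_eff = 2.0002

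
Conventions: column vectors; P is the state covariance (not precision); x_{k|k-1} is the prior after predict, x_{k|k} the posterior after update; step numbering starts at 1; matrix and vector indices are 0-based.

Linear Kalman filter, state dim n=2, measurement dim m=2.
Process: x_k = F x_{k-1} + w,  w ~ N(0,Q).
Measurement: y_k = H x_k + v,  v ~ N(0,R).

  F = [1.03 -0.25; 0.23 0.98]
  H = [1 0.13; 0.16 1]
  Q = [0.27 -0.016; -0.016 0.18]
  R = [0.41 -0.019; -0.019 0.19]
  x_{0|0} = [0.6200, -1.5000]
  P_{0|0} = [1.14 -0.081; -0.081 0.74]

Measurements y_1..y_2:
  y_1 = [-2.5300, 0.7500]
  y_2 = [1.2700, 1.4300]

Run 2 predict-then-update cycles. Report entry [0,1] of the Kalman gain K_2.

K[0,1] = 0.0168

step 1: x^-=[1.0136, -1.3274]  P^-=[1.5674 -0.0043; -0.0043 0.9145]  S=[1.9917 0.3462; 0.3462 1.1432]  K=[0.7908 -0.0239; -0.0860 0.8253]  nu=[-3.3710, 1.9152]  x^+=[-1.6982, 0.5431]  P^+=[0.3342 -0.0730; -0.0730 0.1701]
step 2: x^-=[-1.8849, 0.1417]  P^-=[0.6728 -0.0480; -0.0480 0.3281]  S=[1.0759 0.0823; 0.0823 0.5200]  K=[0.6183 0.0168; -0.0528 0.6246]  nu=[3.1365, 1.5899]  x^+=[0.0810, 0.9693]  P^+=[0.2597 -0.0501; -0.0501 0.1277]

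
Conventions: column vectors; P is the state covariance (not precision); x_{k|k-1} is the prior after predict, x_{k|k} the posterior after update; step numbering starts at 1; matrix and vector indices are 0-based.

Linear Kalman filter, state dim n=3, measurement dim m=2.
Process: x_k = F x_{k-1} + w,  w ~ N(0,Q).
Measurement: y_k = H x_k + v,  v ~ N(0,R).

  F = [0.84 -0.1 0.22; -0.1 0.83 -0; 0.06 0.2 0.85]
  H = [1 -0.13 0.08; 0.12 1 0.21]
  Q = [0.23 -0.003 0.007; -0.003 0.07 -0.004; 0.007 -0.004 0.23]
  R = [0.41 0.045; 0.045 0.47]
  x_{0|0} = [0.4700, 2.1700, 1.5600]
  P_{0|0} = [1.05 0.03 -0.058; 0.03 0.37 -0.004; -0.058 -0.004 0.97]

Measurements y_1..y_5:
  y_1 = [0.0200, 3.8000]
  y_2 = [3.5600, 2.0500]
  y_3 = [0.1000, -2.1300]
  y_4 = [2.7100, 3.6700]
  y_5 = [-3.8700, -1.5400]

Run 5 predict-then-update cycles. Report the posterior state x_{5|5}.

step 1: x^-=[0.5210, 1.7541, 1.7882]  P^-=[0.9952 -0.1001 0.1968; -0.1001 0.3304 0.0541; 0.1968 0.0541 0.9428]  S=[1.4732 0.0848; 0.0848 0.8649]  K=[0.6949 0.0019; -0.1168 0.3927; 0.1625 0.3029]  nu=[-0.4160, 1.6079]  x^+=[0.2350, 2.4341, 2.2075]  P^+=[0.2835 -0.0043 0.0120; -0.0043 0.1847 -0.0232; 0.0120 -0.0232 0.8162]
step 2: x^-=[0.4396, 1.9968, 2.3773]  P^-=[0.4776 -0.0497 0.1792; -0.0497 0.2008 0.0075; 0.1792 0.0075 0.8214]  S=[0.9376 0.0808; 0.0808 0.7141]  K=[0.5312 0.0032; -0.1049 0.2869; 0.2381 0.2551]  nu=[3.1898, -0.4988]  x^+=[2.1325, 1.5189, 3.0097]  P^+=[0.2127 -0.0104 0.0490; -0.0104 0.1366 -0.0247; 0.0490 -0.0247 0.7119]
step 3: x^-=[2.3015, 1.0475, 2.9900]  P^-=[0.4368 -0.0451 0.1830; -0.0451 0.1679 -0.0045; 0.1830 -0.0045 0.7469]  S=[0.8955 0.0837; 0.0837 0.6736]  K=[0.5102 0.0045; -0.0987 0.2521; 0.2505 0.2276]  nu=[-2.3046, -4.0815]  x^+=[1.1073, 0.2461, 1.4837]  P^+=[0.2033 -0.0115 0.0581; -0.0115 0.1206 -0.0244; 0.0581 -0.0244 0.6463]
step 4: x^-=[1.2319, 0.0935, 1.3768]  P^-=[0.4304 -0.0440 0.1771; -0.0440 0.1570 -0.0077; 0.1771 -0.0077 0.6998]  S=[0.8874 0.0832; 0.0832 0.6592]  K=[0.5070 0.0041; -0.0957 0.2398; 0.2438 0.2127]  nu=[1.3801, 3.1395]  x^+=[1.9444, 0.7142, 2.3810]  P^+=[0.2019 -0.0116 0.0577; -0.0116 0.1148 -0.0238; 0.0577 -0.0238 0.6086]
step 5: x^-=[2.0857, 0.3984, 2.2833]  P^-=[0.4274 -0.0433 0.1698; -0.0433 0.1530 -0.0082; 0.1698 -0.0082 0.6726]  S=[0.8829 0.0819; 0.0819 0.6535]  K=[0.5056 0.0034; -0.0942 0.2353; 0.2354 0.2052]  nu=[-6.0866, -2.6682]  x^+=[-1.0004, 0.3436, 0.3030]  P^+=[0.2015 -0.0115 0.0557; -0.0115 0.1126 -0.0232; 0.0557 -0.0232 0.5882]

x_post = [-1.0004, 0.3436, 0.3030]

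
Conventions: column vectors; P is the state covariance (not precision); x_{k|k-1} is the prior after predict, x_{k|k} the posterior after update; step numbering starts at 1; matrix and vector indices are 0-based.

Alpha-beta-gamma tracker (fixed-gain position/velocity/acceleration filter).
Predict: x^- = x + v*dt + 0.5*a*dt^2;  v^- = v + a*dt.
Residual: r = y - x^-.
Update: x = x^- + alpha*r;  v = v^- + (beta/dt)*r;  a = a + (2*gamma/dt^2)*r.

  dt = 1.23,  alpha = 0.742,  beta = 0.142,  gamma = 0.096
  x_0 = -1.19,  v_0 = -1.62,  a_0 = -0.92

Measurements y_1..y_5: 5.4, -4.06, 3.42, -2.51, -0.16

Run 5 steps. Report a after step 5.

step 1: x_pred=-3.8785  r=9.2785  x^+=3.0061  v^+=-1.6804  a^+=0.2575
step 2: x_pred=1.1340  r=-5.1940  x^+=-2.7199  v^+=-1.9633  a^+=-0.4016
step 3: x_pred=-5.4386  r=8.8586  x^+=1.1345  v^+=-1.4346  a^+=0.7226
step 4: x_pred=-0.0835  r=-2.4265  x^+=-1.8840  v^+=-0.8260  a^+=0.4146
step 5: x_pred=-2.5862  r=2.4262  x^+=-0.7860  v^+=-0.0358  a^+=0.7226

a_post = 0.7226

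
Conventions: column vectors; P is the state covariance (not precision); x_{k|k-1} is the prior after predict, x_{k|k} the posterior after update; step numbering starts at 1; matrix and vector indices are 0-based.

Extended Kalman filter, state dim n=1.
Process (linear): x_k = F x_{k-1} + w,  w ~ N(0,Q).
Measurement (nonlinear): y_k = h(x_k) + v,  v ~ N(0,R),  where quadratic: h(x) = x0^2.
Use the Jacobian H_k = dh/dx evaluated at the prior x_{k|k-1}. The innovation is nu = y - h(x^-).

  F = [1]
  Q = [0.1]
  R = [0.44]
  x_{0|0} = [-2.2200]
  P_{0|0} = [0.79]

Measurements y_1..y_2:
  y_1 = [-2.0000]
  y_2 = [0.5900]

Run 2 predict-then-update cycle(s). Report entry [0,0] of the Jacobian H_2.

step 1: x^-=[-2.2200]  P^-=[0.8900]  H_jac=[-4.4400]  S=[17.9851]  K=[-0.2197]  nu=[-6.9284]  x^+=[-0.6977]  P^+=[0.0218]
step 2: x^-=[-0.6977]  P^-=[0.1218]  H_jac=[-1.3955]  S=[0.6771]  K=[-0.2510]  nu=[0.1032]  x^+=[-0.7236]  P^+=[0.0791]

H_jac[0,0] = -1.3955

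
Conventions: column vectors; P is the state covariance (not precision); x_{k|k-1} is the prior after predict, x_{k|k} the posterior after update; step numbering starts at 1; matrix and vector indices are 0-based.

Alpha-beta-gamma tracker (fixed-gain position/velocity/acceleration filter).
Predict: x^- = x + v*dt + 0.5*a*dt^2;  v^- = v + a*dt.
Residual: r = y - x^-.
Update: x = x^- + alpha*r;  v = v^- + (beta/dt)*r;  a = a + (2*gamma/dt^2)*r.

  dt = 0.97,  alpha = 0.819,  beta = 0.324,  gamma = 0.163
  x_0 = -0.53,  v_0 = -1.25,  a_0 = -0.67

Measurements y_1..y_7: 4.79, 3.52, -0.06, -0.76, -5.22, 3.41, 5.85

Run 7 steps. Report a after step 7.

a_post = 3.5609

step 1: x_pred=-2.0577  r=6.8477  x^+=3.5506  v^+=0.3874  a^+=1.7026
step 2: x_pred=4.7273  r=-1.2073  x^+=3.7385  v^+=1.6356  a^+=1.2843
step 3: x_pred=5.9292  r=-5.9892  x^+=1.0241  v^+=0.8808  a^+=-0.7909
step 4: x_pred=1.5064  r=-2.2664  x^+=-0.3498  v^+=-0.6433  a^+=-1.5761
step 5: x_pred=-1.7153  r=-3.5047  x^+=-4.5857  v^+=-3.3428  a^+=-2.7904
step 6: x_pred=-9.1409  r=12.5509  x^+=1.1383  v^+=-1.8572  a^+=1.5582
step 7: x_pred=0.0698  r=5.7802  x^+=4.8038  v^+=1.5849  a^+=3.5609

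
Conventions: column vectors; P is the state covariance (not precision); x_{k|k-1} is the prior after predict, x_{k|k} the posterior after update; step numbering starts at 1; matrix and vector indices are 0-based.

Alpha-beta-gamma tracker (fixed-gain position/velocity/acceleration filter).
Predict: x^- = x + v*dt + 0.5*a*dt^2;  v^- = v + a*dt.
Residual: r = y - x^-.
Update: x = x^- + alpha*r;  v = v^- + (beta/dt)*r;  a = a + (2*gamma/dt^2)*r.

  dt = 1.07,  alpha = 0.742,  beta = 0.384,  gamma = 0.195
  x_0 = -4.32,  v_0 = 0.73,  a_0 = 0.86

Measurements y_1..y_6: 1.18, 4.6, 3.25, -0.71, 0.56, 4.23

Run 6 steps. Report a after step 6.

a_post = -0.4642

step 1: x_pred=-3.0466  r=4.2266  x^+=0.0895  v^+=3.1670  a^+=2.2998
step 2: x_pred=4.7948  r=-0.1948  x^+=4.6502  v^+=5.5579  a^+=2.2334
step 3: x_pred=11.8757  r=-8.6257  x^+=5.4754  v^+=4.8520  a^+=-0.7049
step 4: x_pred=10.2636  r=-10.9736  x^+=2.1212  v^+=0.1597  a^+=-4.4429
step 5: x_pred=-0.2513  r=0.8113  x^+=0.3507  v^+=-4.3031  a^+=-4.1666
step 6: x_pred=-6.6388  r=10.8688  x^+=1.4259  v^+=-4.8607  a^+=-0.4642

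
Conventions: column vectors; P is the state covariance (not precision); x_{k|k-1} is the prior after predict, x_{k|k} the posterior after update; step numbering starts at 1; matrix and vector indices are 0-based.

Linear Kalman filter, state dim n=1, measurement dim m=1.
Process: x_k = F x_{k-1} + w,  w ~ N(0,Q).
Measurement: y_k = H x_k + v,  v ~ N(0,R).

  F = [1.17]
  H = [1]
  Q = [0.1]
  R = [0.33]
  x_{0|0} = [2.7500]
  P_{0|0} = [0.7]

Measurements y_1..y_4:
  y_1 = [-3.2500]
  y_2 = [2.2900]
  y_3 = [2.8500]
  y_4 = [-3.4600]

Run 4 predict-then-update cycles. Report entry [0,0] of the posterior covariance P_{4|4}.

step 1: x^-=[3.2175]  P^-=[1.0582]  S=[1.3882]  K=[0.7623]  nu=[-6.4675]  x^+=[-1.7126]  P^+=[0.2516]
step 2: x^-=[-2.0037]  P^-=[0.4444]  S=[0.7744]  K=[0.5738]  nu=[4.2937]  x^+=[0.4602]  P^+=[0.1894]
step 3: x^-=[0.5384]  P^-=[0.3592]  S=[0.6892]  K=[0.5212]  nu=[2.3116]  x^+=[1.7432]  P^+=[0.1720]
step 4: x^-=[2.0396]  P^-=[0.3354]  S=[0.6654]  K=[0.5041]  nu=[-5.4996]  x^+=[-0.7327]  P^+=[0.1664]

P_post[0,0] = 0.1664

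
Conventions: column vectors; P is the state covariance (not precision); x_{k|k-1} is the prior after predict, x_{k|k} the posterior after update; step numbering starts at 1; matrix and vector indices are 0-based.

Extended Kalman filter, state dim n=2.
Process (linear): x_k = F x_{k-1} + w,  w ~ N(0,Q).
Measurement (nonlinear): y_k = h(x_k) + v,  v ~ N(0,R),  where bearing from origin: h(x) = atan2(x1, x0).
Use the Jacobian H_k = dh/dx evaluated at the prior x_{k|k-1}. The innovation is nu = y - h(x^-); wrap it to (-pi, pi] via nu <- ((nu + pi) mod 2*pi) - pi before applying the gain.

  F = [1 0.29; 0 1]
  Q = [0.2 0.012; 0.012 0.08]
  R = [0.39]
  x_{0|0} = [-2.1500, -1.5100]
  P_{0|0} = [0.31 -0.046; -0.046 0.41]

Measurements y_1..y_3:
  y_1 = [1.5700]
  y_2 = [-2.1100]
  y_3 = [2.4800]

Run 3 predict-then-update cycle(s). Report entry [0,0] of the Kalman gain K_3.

K[0,0] = -0.0067

step 1: x^-=[-2.5879, -1.5100]  P^-=[0.5178 0.0849; 0.0849 0.4900]  H_jac=[0.1682 -0.2883]  S=[0.4371]  K=[0.1433; -0.2905]  nu=[-2.0998]  x^+=[-2.8887, -0.9001]  P^+=[0.5088 0.1031; 0.1031 0.4531]
step 2: x^-=[-3.1497, -0.9001]  P^-=[0.8067 0.2465; 0.2465 0.5331]  H_jac=[0.0839 -0.2935]  S=[0.4295]  K=[-0.0109; -0.3162]  nu=[0.7532]  x^+=[-3.1579, -1.1383]  P^+=[0.8067 0.2450; 0.2450 0.4902]
step 3: x^-=[-3.4880, -1.1383]  P^-=[1.1900 0.3992; 0.3992 0.5702]  H_jac=[0.0846 -0.2591]  S=[0.4193]  K=[-0.0067; -0.2718]  nu=[-0.9770]  x^+=[-3.4815, -0.8727]  P^+=[1.1900 0.3984; 0.3984 0.5392]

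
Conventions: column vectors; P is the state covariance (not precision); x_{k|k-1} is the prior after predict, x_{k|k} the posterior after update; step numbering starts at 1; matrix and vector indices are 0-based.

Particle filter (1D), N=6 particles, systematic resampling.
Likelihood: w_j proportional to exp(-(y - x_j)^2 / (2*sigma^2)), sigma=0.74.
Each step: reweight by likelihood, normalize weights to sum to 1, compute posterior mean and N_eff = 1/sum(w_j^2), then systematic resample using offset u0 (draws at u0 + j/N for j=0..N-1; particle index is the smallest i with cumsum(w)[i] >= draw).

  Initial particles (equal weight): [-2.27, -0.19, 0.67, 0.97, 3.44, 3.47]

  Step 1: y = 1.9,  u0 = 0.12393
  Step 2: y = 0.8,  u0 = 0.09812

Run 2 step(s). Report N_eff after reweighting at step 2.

step 1: w=[0.0000, 0.0196, 0.2662, 0.4810, 0.1215, 0.1116]  mean=1.4466  Neff=3.0316  idx=[2, 3, 3, 3, 4, 5]
step 2: w=[0.2519, 0.2491, 0.2491, 0.2491, 0.0004, 0.0004]  mean=0.8965  Neff=4.0065  idx=[0, 1, 1, 2, 3, 3]

N_eff = 4.0065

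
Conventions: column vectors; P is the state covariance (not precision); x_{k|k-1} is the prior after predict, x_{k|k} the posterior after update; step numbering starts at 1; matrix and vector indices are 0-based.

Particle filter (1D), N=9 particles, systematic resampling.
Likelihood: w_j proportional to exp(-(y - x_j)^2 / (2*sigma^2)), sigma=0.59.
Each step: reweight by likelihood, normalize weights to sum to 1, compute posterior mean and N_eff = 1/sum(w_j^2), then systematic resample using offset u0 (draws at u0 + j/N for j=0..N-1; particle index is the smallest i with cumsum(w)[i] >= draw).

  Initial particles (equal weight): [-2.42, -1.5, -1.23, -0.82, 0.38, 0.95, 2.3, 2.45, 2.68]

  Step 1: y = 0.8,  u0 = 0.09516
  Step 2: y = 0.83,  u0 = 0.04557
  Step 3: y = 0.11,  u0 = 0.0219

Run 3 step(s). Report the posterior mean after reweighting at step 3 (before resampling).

post_mean = 0.5710

step 1: w=[0.0000, 0.0003, 0.0015, 0.0126, 0.4227, 0.5272, 0.0215, 0.0109, 0.0034]  mean=0.7343  Neff=2.1864  idx=[4, 4, 4, 4, 5, 5, 5, 5, 6]
step 2: w=[0.1075, 0.1075, 0.1075, 0.1075, 0.1409, 0.1409, 0.1409, 0.1409, 0.0065]  mean=0.7136  Neff=7.9581  idx=[0, 1, 2, 3, 4, 5, 6, 6, 7]
step 3: w=[0.1662, 0.1662, 0.1662, 0.1662, 0.0670, 0.0670, 0.0670, 0.0670, 0.0670]  mean=0.5710  Neff=7.5188  idx=[0, 0, 1, 2, 2, 3, 4, 6, 7]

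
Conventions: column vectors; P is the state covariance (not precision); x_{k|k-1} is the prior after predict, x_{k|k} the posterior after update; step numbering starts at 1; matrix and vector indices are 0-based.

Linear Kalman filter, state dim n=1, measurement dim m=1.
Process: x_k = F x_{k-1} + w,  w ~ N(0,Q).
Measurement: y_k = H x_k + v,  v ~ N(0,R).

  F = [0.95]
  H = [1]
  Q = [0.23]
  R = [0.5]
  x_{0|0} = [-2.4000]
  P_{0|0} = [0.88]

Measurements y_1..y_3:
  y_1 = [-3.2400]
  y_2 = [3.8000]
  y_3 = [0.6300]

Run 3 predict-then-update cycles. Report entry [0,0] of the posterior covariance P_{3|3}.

P_post[0,0] = 0.2404

step 1: x^-=[-2.2800]  P^-=[1.0242]  S=[1.5242]  K=[0.6720]  nu=[-0.9600]  x^+=[-2.9251]  P^+=[0.3360]
step 2: x^-=[-2.7788]  P^-=[0.5332]  S=[1.0332]  K=[0.5161]  nu=[6.5788]  x^+=[0.6164]  P^+=[0.2580]
step 3: x^-=[0.5855]  P^-=[0.4629]  S=[0.9629]  K=[0.4807]  nu=[0.0445]  x^+=[0.6069]  P^+=[0.2404]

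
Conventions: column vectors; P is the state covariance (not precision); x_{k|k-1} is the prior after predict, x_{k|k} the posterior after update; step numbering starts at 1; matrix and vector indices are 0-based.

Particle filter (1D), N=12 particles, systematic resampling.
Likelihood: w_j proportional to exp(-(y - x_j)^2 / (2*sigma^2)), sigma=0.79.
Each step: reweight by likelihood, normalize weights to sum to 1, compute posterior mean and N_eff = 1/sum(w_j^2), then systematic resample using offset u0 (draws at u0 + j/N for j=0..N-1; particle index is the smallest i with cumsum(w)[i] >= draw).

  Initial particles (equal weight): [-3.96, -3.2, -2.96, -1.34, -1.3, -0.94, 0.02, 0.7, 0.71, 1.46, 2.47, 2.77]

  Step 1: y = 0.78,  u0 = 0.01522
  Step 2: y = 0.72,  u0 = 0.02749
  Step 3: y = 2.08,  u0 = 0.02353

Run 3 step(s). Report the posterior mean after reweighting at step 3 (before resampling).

post_mean = 0.8884

step 1: w=[0.0000, 0.0000, 0.0000, 0.0076, 0.0087, 0.0259, 0.1746, 0.2759, 0.2762, 0.1914, 0.0281, 0.0116]  mean=0.7281  Neff=4.5197  idx=[4, 6, 6, 7, 7, 7, 8, 8, 8, 8, 9, 9]
step 2: w=[0.0039, 0.0698, 0.0698, 0.1033, 0.1033, 0.1033, 0.1033, 0.1033, 0.1033, 0.1033, 0.0666, 0.0666]  mean=0.7027  Neff=10.7114  idx=[1, 2, 3, 4, 5, 5, 6, 7, 8, 9, 9, 11]
step 3: w=[0.0120, 0.0120, 0.0781, 0.0781, 0.0781, 0.0781, 0.0799, 0.0799, 0.0799, 0.0799, 0.0799, 0.2641]  mean=0.8884  Neff=7.9148  idx=[1, 3, 4, 5, 6, 7, 8, 9, 10, 11, 11, 11]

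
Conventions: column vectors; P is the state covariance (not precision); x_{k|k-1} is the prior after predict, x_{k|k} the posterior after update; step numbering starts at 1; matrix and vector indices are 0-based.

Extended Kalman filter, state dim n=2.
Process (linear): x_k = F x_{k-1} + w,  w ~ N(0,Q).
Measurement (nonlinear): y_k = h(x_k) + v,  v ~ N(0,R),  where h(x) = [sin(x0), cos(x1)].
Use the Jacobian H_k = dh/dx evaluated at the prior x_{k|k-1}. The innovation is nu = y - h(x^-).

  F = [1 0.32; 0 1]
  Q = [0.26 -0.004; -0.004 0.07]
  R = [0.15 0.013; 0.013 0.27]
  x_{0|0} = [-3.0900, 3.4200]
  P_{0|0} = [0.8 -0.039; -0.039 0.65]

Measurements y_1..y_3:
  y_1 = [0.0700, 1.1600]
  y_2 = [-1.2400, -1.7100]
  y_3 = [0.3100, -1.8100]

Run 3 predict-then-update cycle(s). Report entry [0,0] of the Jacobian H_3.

step 1: x^-=[-1.9956, 3.4200]  P^-=[1.1016 0.1650; 0.1650 0.7200]  H_jac=[-0.4121 0.0000; 0.0000 0.2748]  S=[0.3371 -0.0057; -0.0057 0.3244]  K=[-1.3448 0.1162; -0.1915 0.6066]  nu=[0.9811, 2.1215]  x^+=[-3.0685, 4.5191]  P^+=[0.4858 0.0506; 0.0506 0.5869]
step 2: x^-=[-1.6223, 4.5191]  P^-=[0.8382 0.2344; 0.2344 0.6569]  H_jac=[-0.0515 0.0000; 0.0000 0.9814]  S=[0.1522 0.0011; 0.0011 0.9027]  K=[-0.2857 0.2552; -0.0847 0.7143]  nu=[-0.2413, -1.5179]  x^+=[-1.9407, 3.4553]  P^+=[0.7672 0.0664; 0.0664 0.1954]
step 3: x^-=[-0.8350, 3.4553]  P^-=[1.0897 0.1249; 0.1249 0.2654]  H_jac=[0.6711 0.0000; 0.0000 0.3086]  S=[0.6409 0.0389; 0.0389 0.2953]  K=[1.1424 -0.0198; 0.1149 0.2622]  nu=[1.0513, -0.8588]  x^+=[0.3831, 3.3509]  P^+=[0.2549 0.0308; 0.0308 0.2343]

H_jac[0,0] = 0.6711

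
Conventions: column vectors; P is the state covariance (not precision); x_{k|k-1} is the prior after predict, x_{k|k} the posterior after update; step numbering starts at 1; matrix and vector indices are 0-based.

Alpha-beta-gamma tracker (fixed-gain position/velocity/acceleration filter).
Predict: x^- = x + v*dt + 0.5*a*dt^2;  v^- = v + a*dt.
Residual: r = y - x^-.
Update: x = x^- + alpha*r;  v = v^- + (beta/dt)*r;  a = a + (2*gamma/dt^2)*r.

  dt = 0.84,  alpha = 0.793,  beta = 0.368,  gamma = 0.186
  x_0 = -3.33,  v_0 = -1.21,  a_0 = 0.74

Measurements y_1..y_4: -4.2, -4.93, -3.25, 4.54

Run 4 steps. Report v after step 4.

step 1: x_pred=-4.0853  r=-0.1147  x^+=-4.1763  v^+=-0.6386  a^+=0.6795
step 2: x_pred=-4.4730  r=-0.4570  x^+=-4.8354  v^+=-0.2680  a^+=0.4386
step 3: x_pred=-4.9058  r=1.6558  x^+=-3.5928  v^+=0.8258  a^+=1.3116
step 4: x_pred=-2.4364  r=6.9764  x^+=3.0959  v^+=4.9838  a^+=4.9896

v_post = 4.9838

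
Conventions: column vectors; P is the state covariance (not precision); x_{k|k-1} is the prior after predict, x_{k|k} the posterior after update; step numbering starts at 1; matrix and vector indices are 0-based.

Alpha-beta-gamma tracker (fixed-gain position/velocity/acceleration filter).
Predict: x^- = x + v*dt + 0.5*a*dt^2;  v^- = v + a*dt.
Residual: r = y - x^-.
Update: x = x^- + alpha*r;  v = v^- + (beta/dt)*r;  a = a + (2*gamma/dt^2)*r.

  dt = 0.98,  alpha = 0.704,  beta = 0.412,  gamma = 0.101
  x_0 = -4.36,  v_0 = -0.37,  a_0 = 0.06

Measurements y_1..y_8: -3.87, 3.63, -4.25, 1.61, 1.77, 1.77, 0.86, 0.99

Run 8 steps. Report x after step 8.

step 1: x_pred=-4.6938  r=0.8238  x^+=-4.1138  v^+=0.0351  a^+=0.2333
step 2: x_pred=-3.9674  r=7.5974  x^+=1.3812  v^+=3.4577  a^+=1.8312
step 3: x_pred=5.6491  r=-9.8991  x^+=-1.3199  v^+=1.0907  a^+=-0.2508
step 4: x_pred=-0.3715  r=1.9815  x^+=1.0235  v^+=1.6779  a^+=0.1659
step 5: x_pred=2.7475  r=-0.9775  x^+=2.0593  v^+=1.4295  a^+=-0.0397
step 6: x_pred=3.4412  r=-1.6712  x^+=2.2647  v^+=0.6880  a^+=-0.3912
step 7: x_pred=2.7511  r=-1.8911  x^+=1.4198  v^+=-0.4904  a^+=-0.7889
step 8: x_pred=0.5604  r=0.4296  x^+=0.8628  v^+=-1.0829  a^+=-0.6986

x_post = 0.8628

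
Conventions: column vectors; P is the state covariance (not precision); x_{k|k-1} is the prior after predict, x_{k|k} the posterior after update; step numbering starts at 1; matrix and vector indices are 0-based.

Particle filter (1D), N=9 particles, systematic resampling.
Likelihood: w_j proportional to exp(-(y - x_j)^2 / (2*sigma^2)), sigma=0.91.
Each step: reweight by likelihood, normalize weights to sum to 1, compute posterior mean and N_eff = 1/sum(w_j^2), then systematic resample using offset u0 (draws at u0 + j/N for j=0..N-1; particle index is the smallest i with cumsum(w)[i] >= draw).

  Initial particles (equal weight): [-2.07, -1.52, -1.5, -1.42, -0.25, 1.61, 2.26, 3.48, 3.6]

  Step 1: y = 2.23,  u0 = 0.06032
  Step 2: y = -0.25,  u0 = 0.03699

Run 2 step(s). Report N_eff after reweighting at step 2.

step 1: w=[0.0000, 0.0001, 0.0001, 0.0001, 0.0096, 0.3135, 0.3952, 0.1539, 0.1273]  mean=2.3893  Neff=3.3953  idx=[5, 5, 5, 6, 6, 6, 7, 7, 8]
step 2: w=[0.2821, 0.2821, 0.2821, 0.0508, 0.0508, 0.0508, 0.0005, 0.0005, 0.0003]  mean=1.7115  Neff=4.0565  idx=[0, 0, 0, 1, 1, 2, 2, 2, 4]

N_eff = 4.0565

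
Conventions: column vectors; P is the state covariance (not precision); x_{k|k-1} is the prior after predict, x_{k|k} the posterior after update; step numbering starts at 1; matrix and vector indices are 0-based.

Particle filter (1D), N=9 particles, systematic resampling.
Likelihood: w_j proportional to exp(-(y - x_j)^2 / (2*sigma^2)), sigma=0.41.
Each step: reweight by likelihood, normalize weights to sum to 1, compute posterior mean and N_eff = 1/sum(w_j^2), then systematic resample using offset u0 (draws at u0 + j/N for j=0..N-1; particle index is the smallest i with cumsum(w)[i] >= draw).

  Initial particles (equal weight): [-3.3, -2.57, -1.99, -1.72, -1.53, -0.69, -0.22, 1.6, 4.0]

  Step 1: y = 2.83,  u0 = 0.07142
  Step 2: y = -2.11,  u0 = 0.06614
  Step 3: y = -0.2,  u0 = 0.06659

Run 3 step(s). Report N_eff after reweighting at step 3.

N_eff = 9.0000

step 1: w=[0.0000, 0.0000, 0.0000, 0.0000, 0.0000, 0.0000, 0.0000, 0.3945, 0.6055]  mean=3.0531  Neff=1.9148  idx=[7, 7, 7, 8, 8, 8, 8, 8, 8]
step 2: w=[0.3333, 0.3333, 0.3333, 0.0000, 0.0000, 0.0000, 0.0000, 0.0000, 0.0000]  mean=1.6000  Neff=3.0000  idx=[0, 0, 0, 1, 1, 1, 2, 2, 2]
step 3: w=[0.1111, 0.1111, 0.1111, 0.1111, 0.1111, 0.1111, 0.1111, 0.1111, 0.1111]  mean=1.6000  Neff=9.0000  idx=[0, 1, 2, 3, 4, 5, 6, 7, 8]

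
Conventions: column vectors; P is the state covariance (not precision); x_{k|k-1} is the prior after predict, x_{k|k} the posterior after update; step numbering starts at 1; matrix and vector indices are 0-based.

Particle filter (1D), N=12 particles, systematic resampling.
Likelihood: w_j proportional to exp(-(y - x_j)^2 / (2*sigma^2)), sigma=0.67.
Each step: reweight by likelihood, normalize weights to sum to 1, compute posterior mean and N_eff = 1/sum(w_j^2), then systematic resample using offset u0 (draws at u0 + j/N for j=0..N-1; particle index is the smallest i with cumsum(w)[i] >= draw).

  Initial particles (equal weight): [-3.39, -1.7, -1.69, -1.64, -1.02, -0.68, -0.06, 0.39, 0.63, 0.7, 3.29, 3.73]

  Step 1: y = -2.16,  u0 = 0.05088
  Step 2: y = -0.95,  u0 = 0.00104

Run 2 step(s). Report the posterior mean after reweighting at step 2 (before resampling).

post_mean = -1.4489

step 1: w=[0.0656, 0.2794, 0.2765, 0.2617, 0.0832, 0.0308, 0.0026, 0.0003, 0.0001, 0.0000, 0.0000, 0.0000]  mean=-1.6993  Neff=4.2532  idx=[0, 1, 1, 1, 2, 2, 2, 3, 3, 3, 4, 5]
step 2: w=[0.0002, 0.0773, 0.0773, 0.0773, 0.0786, 0.0786, 0.0786, 0.0851, 0.0851, 0.0851, 0.1438, 0.1333]  mean=-1.4489  Neff=10.3535  idx=[1, 2, 3, 4, 5, 6, 7, 8, 9, 10, 10, 11]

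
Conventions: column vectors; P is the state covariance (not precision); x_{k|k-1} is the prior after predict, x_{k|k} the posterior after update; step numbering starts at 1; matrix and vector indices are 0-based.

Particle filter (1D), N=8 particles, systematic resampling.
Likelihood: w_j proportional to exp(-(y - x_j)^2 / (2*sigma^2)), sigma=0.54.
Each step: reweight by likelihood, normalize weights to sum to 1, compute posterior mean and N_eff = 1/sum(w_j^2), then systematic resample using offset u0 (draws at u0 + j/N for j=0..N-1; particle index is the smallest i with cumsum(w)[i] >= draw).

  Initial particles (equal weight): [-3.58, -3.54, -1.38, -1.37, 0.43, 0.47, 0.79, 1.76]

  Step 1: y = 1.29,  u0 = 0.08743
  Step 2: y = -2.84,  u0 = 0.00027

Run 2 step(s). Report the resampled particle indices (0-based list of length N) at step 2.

resampled_idx = [0, 0, 0, 0, 0, 1, 1, 1]

step 1: w=[0.0000, 0.0000, 0.0000, 0.0000, 0.1455, 0.1633, 0.3370, 0.3542]  mean=1.0289  Neff=3.4862  idx=[4, 5, 6, 6, 6, 7, 7, 7]
step 2: w=[0.5955, 0.3792, 0.0084, 0.0084, 0.0084, 0.0000, 0.0000, 0.0000]  mean=0.4543  Neff=2.0053  idx=[0, 0, 0, 0, 0, 1, 1, 1]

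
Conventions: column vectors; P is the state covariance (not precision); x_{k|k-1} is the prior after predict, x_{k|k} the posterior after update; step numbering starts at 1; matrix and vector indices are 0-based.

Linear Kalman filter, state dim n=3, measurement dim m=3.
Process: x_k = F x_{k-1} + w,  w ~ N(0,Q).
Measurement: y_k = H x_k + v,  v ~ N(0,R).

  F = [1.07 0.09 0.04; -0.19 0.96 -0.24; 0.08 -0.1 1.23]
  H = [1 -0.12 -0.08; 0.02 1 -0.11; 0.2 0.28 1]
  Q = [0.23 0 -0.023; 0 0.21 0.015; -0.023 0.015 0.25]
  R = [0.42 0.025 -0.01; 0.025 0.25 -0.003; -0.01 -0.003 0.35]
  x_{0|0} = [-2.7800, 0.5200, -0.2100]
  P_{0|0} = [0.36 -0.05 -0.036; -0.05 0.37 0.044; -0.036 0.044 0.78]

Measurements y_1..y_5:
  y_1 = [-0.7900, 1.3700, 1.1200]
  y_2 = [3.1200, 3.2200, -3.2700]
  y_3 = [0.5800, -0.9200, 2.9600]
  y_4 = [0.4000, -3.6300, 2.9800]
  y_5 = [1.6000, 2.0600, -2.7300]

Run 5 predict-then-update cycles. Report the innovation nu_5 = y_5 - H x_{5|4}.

step 1: x^-=[-2.9362, 1.0778, -0.5327]  P^-=[0.6340 -0.0890 0.0051; -0.0890 0.6036 -0.1989; 0.0051 -0.1989 1.4190]  S=[1.0885 -0.0983 -0.0065; -0.0983 0.9112 -0.1986; -0.0065 -0.1986 1.7223]  K=[0.5917 -0.0066 0.0636; -0.0712 0.6880 0.0514; -0.0942 -0.2329 0.7649]  nu=[2.2329, 0.2923, 1.9382]  x^+=[-1.4938, 1.2195, 0.6714]  P^+=[0.2455 0.0043 -0.0340; 0.0043 0.1666 -0.0309; -0.0340 -0.0309 0.2848]
step 2: x^-=[-1.4618, 1.2934, 0.5843]  P^-=[0.5106 -0.0255 -0.0380; -0.0255 0.3984 -0.1170; -0.0380 -0.1170 0.6849]  S=[0.9506 -0.0199 -0.0033; -0.0199 0.6817 -0.0833; -0.0033 -0.0833 1.0030]  K=[0.5438 0.0069 0.0592; -0.0544 0.6057 0.0396; -0.0850 -0.2094 0.6250]  nu=[4.7837, 2.0201, -3.9241]  x^+=[0.9215, 2.1013, -2.6979]  P^+=[0.2263 0.0071 -0.0320; 0.0071 0.1465 -0.0299; -0.0320 -0.0299 0.2350]
step 3: x^-=[1.0672, 2.4897, -3.4548]  P^-=[0.4891 -0.0205 -0.0395; -0.0205 0.3750 -0.0991; -0.0395 -0.0991 0.6093]  S=[0.9277 -0.0143 -0.0035; -0.0143 0.6537 -0.0632; -0.0035 -0.0632 0.9347]  K=[0.5336 0.0076 0.0588; -0.0528 0.5926 0.0418; -0.0831 -0.1991 0.6000]  nu=[-0.4648, -3.8110, 5.5043]  x^+=[1.1138, 0.4862, 0.6450]  P^+=[0.2221 0.0072 -0.0312; 0.0072 0.1435 -0.0282; -0.0312 -0.0282 0.2256]
step 4: x^-=[1.2613, 0.1003, 0.8338]  P^-=[0.4843 -0.0199 -0.0391; -0.0199 0.3707 -0.0941; -0.0391 -0.0941 0.5948]  S=[0.9226 -0.0137 -0.0033; -0.0137 0.6482 -0.0579; -0.0033 -0.0579 0.9227]  K=[0.5312 0.0074 0.0590; -0.0527 0.5900 0.0430; -0.0825 -0.1959 0.5950]  nu=[-0.7826, -3.6638, 1.8659]  x^+=[0.9284, -1.9400, 2.7264]  P^+=[0.2211 0.0071 -0.0309; 0.0071 0.1429 -0.0276; -0.0309 -0.0276 0.2236]
step 5: x^-=[0.9278, -2.6931, 3.6218]  P^-=[0.4832 -0.0198 -0.0388; -0.0198 0.3698 -0.0929; -0.0388 -0.0929 0.5917]  S=[0.9215 -0.0138 -0.0032; -0.0138 0.6470 -0.0566; -0.0032 -0.0566 0.9203]  K=[0.5306 0.0073 0.0591; -0.0527 0.5895 0.0434; -0.0823 -0.1951 0.5940]  nu=[0.6388, 5.1329, -5.7833]  x^+=[0.9627, 0.0481, -0.8674]  P^+=[0.2208 0.0071 -0.0308; 0.0071 0.1428 -0.0275; -0.0308 -0.0275 0.2232]

innov = [0.6388, 5.1329, -5.7833]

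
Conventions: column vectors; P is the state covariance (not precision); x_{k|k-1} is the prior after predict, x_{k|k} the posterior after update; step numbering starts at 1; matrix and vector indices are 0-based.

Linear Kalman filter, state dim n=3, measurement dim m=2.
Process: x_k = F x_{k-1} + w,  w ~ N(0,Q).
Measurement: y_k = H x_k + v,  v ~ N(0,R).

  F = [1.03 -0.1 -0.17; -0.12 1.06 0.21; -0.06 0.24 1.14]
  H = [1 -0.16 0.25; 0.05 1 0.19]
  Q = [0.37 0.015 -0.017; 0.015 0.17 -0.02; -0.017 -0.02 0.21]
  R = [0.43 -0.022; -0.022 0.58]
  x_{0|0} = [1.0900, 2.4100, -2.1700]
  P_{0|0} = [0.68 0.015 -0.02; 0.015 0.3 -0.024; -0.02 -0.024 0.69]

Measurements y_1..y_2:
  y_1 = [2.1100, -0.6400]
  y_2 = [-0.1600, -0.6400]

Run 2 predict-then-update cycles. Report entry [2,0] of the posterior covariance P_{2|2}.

P_post[2,0] = -0.3511

step 1: x^-=[1.2506, 1.9681, -1.9608]  P^-=[1.1175 -0.1088 -0.2161; -0.1088 0.5338 0.1978; -0.2161 0.1978 1.1156]  S=[1.5418 -0.1068; -0.1068 1.2170]  K=[0.6999 -0.0158; -0.0621 0.4596; 0.0432 0.3316]  nu=[1.6645, -2.2981]  x^+=[2.4520, 0.8087, -2.6510]  P^+=[0.3595 0.0015 -0.2316; 0.0015 0.2647 0.0164; -0.2316 0.0164 0.9820]
step 2: x^-=[2.8953, 0.0062, -2.9751]  P^-=[0.8637 -0.1490 -0.5124; -0.1490 0.5345 0.3401; -0.5124 0.3401 1.5433]  S=[1.1682 -0.1679; -0.1679 1.2770]  K=[0.6394 -0.0750; -0.0626 0.4551; -0.0881 0.4643]  nu=[-2.3105, -0.2257]  x^+=[1.4350, 0.0481, -2.8763]  P^+=[0.3629 -0.0090 -0.3511; -0.0090 0.2559 0.0522; -0.3511 0.0522 1.2452]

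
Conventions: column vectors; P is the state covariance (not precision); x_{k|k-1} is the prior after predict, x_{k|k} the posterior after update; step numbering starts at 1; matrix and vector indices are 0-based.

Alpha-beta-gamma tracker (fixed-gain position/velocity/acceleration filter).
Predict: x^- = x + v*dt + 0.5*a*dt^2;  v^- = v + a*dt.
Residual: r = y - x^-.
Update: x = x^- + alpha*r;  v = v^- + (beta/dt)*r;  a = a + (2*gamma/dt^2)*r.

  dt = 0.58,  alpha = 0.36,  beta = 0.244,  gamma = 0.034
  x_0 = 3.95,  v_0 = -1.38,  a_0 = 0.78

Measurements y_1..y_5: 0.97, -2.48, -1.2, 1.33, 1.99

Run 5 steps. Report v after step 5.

step 1: x_pred=3.2808  r=-2.3108  x^+=2.4489  v^+=-1.8997  a^+=0.3129
step 2: x_pred=1.3997  r=-3.8797  x^+=0.0030  v^+=-3.3504  a^+=-0.4713
step 3: x_pred=-2.0195  r=0.8195  x^+=-1.7245  v^+=-3.2790  a^+=-0.3057
step 4: x_pred=-3.6777  r=5.0077  x^+=-1.8749  v^+=-1.3496  a^+=0.7066
step 5: x_pred=-2.5389  r=4.5289  x^+=-0.9085  v^+=0.9654  a^+=1.6220

v_post = 0.9654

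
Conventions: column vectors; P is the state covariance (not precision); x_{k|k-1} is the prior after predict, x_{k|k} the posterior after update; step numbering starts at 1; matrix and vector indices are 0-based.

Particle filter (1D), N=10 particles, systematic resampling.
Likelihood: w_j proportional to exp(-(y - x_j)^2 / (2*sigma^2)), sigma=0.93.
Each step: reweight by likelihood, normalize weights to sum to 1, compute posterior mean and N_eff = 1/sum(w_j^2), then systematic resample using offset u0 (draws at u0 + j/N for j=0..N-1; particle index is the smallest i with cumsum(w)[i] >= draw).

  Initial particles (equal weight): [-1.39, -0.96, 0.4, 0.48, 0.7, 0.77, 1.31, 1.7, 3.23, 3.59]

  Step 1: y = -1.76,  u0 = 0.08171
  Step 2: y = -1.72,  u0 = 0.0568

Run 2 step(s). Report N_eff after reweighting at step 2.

N_eff = 8.9241

step 1: w=[0.5141, 0.3843, 0.0375, 0.0306, 0.0168, 0.0138, 0.0024, 0.0005, 0.0000, 0.0000]  mean=-1.0274  Neff=2.4109  idx=[0, 0, 0, 0, 0, 1, 1, 1, 1, 4]
step 2: w=[0.1237, 0.1237, 0.1237, 0.1237, 0.1237, 0.0943, 0.0943, 0.0943, 0.0943, 0.0045]  mean=-1.2185  Neff=8.9241  idx=[0, 1, 2, 2, 3, 4, 5, 6, 7, 8]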